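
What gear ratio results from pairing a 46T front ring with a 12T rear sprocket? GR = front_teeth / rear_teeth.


GR = front_teeth / rear_teeth
GR = 46 / 12
GR = 3.8333

3.8333


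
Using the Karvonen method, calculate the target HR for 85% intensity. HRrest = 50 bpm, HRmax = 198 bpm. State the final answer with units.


Target = HRrest + pct*(HRmax - HRrest)
Heart rate reserve = HRmax - HRrest = 198 - 50 = 148 bpm
Fraction = 85% = 0.85
Target = 50 + 0.85 * 148
Target = 50 + 125.8 = 175.8 bpm

175.8 bpm


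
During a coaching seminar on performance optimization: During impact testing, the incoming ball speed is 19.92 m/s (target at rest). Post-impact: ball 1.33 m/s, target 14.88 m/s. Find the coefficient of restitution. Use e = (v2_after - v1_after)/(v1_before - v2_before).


e = (v2_after - v1_after) / (v1_before - v2_before)
Numerator = 14.88 - 1.33 = 13.55
Denominator = 19.92 - 0 = 19.92
e = 13.55 / 19.92 = 0.6802

0.6802


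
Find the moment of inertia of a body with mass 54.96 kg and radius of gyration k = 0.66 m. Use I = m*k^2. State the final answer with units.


I = m * k^2
I = 54.96 * 0.66^2
I = 54.96 * 0.4356 = 23.9406 kg*m^2

23.9406 kg*m^2


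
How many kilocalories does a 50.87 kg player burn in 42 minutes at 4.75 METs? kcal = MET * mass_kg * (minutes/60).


kcal = MET * mass * time_hr
Convert time: 42 min = 0.7 hr
kcal = 4.75 * 50.87 * 0.7
kcal = 169.1427 kcal

169.1427 kcal


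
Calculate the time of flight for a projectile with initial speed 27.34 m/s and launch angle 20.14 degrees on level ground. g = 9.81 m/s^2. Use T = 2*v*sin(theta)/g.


T = 2*v*sin(theta)/g
sin(theta) = sin(20.14 deg) = 0.3443
T = 2*27.34*0.3443 / 9.81
T = 18.8272 / 9.81 = 1.9192 s

1.9192 s


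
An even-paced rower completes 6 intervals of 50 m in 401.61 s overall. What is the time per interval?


Split time = total_time / n_laps = 401.61 / 6
Split time = 66.935 s per lap

66.935 s


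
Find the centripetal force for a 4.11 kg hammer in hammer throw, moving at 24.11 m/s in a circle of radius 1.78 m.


Fc = m * v^2 / r
v^2 = 24.11^2 = 581.2921
Fc = 4.11 * 581.2921 / 1.78
Fc = 2389.1105 / 1.78 = 1342.1969 N

1342.1969 N


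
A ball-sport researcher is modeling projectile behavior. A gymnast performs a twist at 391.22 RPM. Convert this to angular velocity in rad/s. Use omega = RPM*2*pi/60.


omega = RPM * 2 * pi / 60
omega = 391.22 * 2 * 3.14159 / 60
omega = 2458.1078 / 60 = 40.9685 rad/s

40.9685 rad/s


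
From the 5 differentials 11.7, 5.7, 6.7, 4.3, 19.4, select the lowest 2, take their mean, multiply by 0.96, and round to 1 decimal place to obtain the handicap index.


All differentials: 11.7, 5.7, 6.7, 4.3, 19.4
Sorted: 4.3, 5.7, 6.7, 11.7, 19.4
Best 2: 4.3, 5.7
Average of best = 10 / 2 = 5
Raw index = 5 * 0.96 = 4.8
Handicap index = round(4.8, 1) = 4.8

4.8


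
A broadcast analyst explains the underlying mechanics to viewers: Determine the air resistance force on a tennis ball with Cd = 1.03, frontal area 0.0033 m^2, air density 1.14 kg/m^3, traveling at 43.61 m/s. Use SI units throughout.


Fd = 0.5 * Cd * rho * A * v^2
Fd = 0.5 * 1.03 * 1.14 * 0.0033 * 43.61^2
v^2 = 1901.8321
Fd = 0.5 * 1.03 * 1.14 * 0.0033 * 1901.8321 = 3.6847 N

3.6847 N


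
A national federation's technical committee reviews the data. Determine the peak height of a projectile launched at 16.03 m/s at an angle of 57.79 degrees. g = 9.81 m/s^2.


H = (v*sin(theta))^2 / (2*g)
vy = v*sin(theta) = 16.03 * sin(57.79 deg) = 13.563 m/s
H = vy^2 / (2*g) = 183.9546 / (2*9.81)
H = 183.9546 / 19.62 = 9.3759 m

9.3759 m


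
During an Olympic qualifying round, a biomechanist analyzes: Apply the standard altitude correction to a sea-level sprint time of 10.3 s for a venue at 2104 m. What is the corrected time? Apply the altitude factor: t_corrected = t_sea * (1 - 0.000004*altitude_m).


Correction factor = 1 - 0.000004 * 2104 = 0.991584
t_corrected = t_sea * factor = 10.3 * 0.991584
t_corrected = 10.2133 s

10.2133 s


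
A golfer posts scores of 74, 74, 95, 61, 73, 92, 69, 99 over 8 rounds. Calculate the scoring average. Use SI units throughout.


Average = sum / n
Sum = 637
Average = 637 / 8 = 79.625

79.625


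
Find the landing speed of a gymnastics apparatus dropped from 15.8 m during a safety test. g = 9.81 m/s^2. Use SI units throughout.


v = sqrt(2 * g * h)
v = sqrt(2 * 9.81 * 15.8)
v = sqrt(309.996) = 17.6067 m/s

17.6067 m/s


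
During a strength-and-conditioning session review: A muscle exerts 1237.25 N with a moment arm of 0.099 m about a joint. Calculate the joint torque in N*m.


tau = F * d
tau = 1237.25 * 0.099
tau = 122.4878 N*m

122.4878 N*m


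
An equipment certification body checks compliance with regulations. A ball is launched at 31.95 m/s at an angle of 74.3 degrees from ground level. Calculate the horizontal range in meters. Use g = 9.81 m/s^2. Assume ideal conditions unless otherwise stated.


R = v^2 * sin(2*theta) / g
Convert angle to radians: theta = 74.3 deg = 1.2968 rad
sin(2*theta) = sin(2.5936) = 0.521
R = 31.95^2 * 0.521 / 9.81
R = 1020.8025 * 0.521 / 9.81 = 54.2149 m

54.2149 m


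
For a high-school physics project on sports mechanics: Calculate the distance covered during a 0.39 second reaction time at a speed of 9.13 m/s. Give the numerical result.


d = v * t
d = 9.13 * 0.39
d = 3.5607 m

3.5607 m


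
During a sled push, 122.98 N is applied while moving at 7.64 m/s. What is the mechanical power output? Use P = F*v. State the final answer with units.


P = F * v
P = 122.98 * 7.64
P = 939.5672 W

939.5672 W


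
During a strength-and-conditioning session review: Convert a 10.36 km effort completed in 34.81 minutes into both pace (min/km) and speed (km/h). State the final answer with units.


Pace = time / distance = 34.81 min / 10.36 km = 3.36 min/km
Speed = distance / time_in_hours = 10.36 / 0.5802 hr
Speed = 17.8569 km/h

3.36 min/km, 17.8569 km/h


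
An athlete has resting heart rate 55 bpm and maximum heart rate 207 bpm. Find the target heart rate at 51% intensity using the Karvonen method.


Target = HRrest + pct*(HRmax - HRrest)
Heart rate reserve = HRmax - HRrest = 207 - 55 = 152 bpm
Fraction = 51% = 0.51
Target = 55 + 0.51 * 152
Target = 55 + 77.52 = 132.52 bpm

132.52 bpm


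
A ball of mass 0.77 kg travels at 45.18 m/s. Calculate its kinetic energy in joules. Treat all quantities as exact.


KE = 0.5 * m * v^2
KE = 0.5 * 0.77 * 45.18^2
KE = 0.5 * 0.77 * 2041.2324 = 785.8745 J

785.8745 J


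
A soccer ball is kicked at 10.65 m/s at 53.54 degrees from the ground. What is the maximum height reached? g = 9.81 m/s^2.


H = (v*sin(theta))^2 / (2*g)
vy = v*sin(theta) = 10.65 * sin(53.54 deg) = 8.5655 m/s
H = vy^2 / (2*g) = 73.3677 / (2*9.81)
H = 73.3677 / 19.62 = 3.7394 m

3.7394 m


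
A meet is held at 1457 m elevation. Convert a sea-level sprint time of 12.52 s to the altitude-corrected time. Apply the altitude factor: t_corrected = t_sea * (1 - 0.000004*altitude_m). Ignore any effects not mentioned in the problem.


Correction factor = 1 - 0.000004 * 1457 = 0.994172
t_corrected = t_sea * factor = 12.52 * 0.994172
t_corrected = 12.447 s

12.447 s


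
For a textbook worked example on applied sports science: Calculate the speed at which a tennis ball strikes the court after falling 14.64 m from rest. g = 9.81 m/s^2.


v = sqrt(2 * g * h)
v = sqrt(2 * 9.81 * 14.64)
v = sqrt(287.2368) = 16.9481 m/s

16.9481 m/s


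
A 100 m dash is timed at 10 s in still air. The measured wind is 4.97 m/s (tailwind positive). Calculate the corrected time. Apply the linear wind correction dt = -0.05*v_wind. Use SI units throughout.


dt = -0.05 * v_wind = -0.05 * 4.97 = -0.2485 s
t_corrected = t_still + dt = 10 + (-0.2485)
t_corrected = 9.7515 s

9.7515 s


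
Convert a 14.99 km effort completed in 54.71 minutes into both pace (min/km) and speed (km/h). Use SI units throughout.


Pace = time / distance = 54.71 min / 14.99 km = 3.6498 min/km
Speed = distance / time_in_hours = 14.99 / 0.9118 hr
Speed = 16.4394 km/h

3.6498 min/km, 16.4394 km/h


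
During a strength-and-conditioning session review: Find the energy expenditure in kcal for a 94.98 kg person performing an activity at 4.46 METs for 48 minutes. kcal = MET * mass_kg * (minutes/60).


kcal = MET * mass * time_hr
Convert time: 48 min = 0.8 hr
kcal = 4.46 * 94.98 * 0.8
kcal = 338.8886 kcal

338.8886 kcal


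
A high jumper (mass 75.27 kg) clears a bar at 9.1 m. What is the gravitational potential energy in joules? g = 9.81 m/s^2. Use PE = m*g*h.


PE = m * g * h
PE = 75.27 * 9.81 * 9.1
PE = 738.3987 * 9.1 = 6719.4282 J

6719.4282 J


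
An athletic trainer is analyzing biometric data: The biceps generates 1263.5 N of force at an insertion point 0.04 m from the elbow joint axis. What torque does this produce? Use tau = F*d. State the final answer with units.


tau = F * d
tau = 1263.5 * 0.04
tau = 50.54 N*m

50.54 N*m


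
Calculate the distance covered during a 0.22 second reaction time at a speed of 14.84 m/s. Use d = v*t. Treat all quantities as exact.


d = v * t
d = 14.84 * 0.22
d = 3.2648 m

3.2648 m


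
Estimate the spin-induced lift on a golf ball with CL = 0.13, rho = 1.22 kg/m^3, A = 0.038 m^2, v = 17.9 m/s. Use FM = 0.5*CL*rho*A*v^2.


FM = 0.5 * CL * rho * A * v^2
FM = 0.5 * 0.13 * 1.22 * 0.038 * 17.9^2
v^2 = 320.41
FM = 0.5 * 0.13 * 1.22 * 0.038 * 320.41 = 0.9655 N

0.9655 N


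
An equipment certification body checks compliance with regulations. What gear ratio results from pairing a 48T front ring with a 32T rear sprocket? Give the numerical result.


GR = front_teeth / rear_teeth
GR = 48 / 32
GR = 1.5

1.5


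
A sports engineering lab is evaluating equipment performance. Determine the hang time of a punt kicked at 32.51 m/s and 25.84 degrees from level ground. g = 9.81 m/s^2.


T = 2*v*sin(theta)/g
sin(theta) = sin(25.84 deg) = 0.4359
T = 2*32.51*0.4359 / 9.81
T = 28.3396 / 9.81 = 2.8888 s

2.8888 s


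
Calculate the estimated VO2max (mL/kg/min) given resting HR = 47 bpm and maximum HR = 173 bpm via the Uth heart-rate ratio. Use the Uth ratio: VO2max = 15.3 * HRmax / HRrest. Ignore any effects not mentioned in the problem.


VO2max = 15.3 * HRmax / HRrest
VO2max = 15.3 * 173 / 47
VO2max = 2646.9 / 47 = 56.317 mL/kg/min

56.317 mL/kg/min


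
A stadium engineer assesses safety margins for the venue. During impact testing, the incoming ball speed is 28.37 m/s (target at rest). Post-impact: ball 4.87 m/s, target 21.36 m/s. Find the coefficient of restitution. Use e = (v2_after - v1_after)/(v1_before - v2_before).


e = (v2_after - v1_after) / (v1_before - v2_before)
Numerator = 21.36 - 4.87 = 16.49
Denominator = 28.37 - 0 = 28.37
e = 16.49 / 28.37 = 0.5812

0.5812


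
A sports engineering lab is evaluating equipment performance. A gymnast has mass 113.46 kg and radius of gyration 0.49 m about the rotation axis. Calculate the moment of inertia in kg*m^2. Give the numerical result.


I = m * k^2
I = 113.46 * 0.49^2
I = 113.46 * 0.2401 = 27.2417 kg*m^2

27.2417 kg*m^2


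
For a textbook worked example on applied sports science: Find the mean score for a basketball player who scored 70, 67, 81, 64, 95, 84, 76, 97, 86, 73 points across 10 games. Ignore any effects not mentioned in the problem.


Average = sum / n
Sum = 793
Average = 793 / 10 = 79.3

79.3


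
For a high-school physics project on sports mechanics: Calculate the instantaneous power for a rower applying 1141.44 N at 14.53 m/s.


P = F * v
P = 1141.44 * 14.53
P = 16585.1232 W

16585.1232 W


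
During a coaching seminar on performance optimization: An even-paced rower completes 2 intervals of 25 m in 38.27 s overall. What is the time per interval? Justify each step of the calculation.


Split time = total_time / n_laps = 38.27 / 2
Split time = 19.135 s per lap

19.135 s


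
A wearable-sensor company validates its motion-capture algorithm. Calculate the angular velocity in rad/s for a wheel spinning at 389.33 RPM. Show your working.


omega = RPM * 2 * pi / 60
omega = 389.33 * 2 * 3.14159 / 60
omega = 2446.2325 / 60 = 40.7705 rad/s

40.7705 rad/s


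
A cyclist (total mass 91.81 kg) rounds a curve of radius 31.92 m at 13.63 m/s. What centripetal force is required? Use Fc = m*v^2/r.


Fc = m * v^2 / r
v^2 = 13.63^2 = 185.7769
Fc = 91.81 * 185.7769 / 31.92
Fc = 17056.1772 / 31.92 = 534.3414 N

534.3414 N


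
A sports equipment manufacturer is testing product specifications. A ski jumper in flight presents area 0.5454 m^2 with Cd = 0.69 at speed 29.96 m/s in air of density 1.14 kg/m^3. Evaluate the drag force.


Fd = 0.5 * Cd * rho * A * v^2
Fd = 0.5 * 0.69 * 1.14 * 0.5454 * 29.96^2
v^2 = 897.6016
Fd = 0.5 * 0.69 * 1.14 * 0.5454 * 897.6016 = 192.5408 N

192.5408 N


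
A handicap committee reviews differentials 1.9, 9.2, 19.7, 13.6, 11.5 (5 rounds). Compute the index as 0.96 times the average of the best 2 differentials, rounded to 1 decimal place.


All differentials: 1.9, 9.2, 19.7, 13.6, 11.5
Sorted: 1.9, 9.2, 11.5, 13.6, 19.7
Best 2: 1.9, 9.2
Average of best = 11.1 / 2 = 5.55
Raw index = 5.55 * 0.96 = 5.328
Handicap index = round(5.328, 1) = 5.3

5.3


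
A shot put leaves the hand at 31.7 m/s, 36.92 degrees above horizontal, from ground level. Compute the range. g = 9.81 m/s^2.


R = v^2 * sin(2*theta) / g
Convert angle to radians: theta = 36.92 deg = 0.6444 rad
sin(2*theta) = sin(1.2888) = 0.9605
R = 31.7^2 * 0.9605 / 9.81
R = 1004.89 * 0.9605 / 9.81 = 98.3879 m

98.3879 m


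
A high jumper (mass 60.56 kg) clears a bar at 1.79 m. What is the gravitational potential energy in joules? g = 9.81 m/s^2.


PE = m * g * h
PE = 60.56 * 9.81 * 1.79
PE = 594.0936 * 1.79 = 1063.4275 J

1063.4275 J


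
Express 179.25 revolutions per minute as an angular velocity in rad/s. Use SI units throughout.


omega = RPM * 2 * pi / 60
omega = 179.25 * 2 * 3.14159 / 60
omega = 1126.261 / 60 = 18.771 rad/s

18.771 rad/s


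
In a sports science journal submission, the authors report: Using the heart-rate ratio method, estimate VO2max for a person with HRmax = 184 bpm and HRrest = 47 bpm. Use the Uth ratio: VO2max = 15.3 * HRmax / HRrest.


VO2max = 15.3 * HRmax / HRrest
VO2max = 15.3 * 184 / 47
VO2max = 2815.2 / 47 = 59.8979 mL/kg/min

59.8979 mL/kg/min


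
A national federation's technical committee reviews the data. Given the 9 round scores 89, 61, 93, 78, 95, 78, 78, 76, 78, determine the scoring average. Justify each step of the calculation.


Average = sum / n
Sum = 726
Average = 726 / 9 = 80.6667

80.6667


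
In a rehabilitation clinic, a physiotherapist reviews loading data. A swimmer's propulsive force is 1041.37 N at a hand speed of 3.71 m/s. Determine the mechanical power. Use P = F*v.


P = F * v
P = 1041.37 * 3.71
P = 3863.4827 W

3863.4827 W


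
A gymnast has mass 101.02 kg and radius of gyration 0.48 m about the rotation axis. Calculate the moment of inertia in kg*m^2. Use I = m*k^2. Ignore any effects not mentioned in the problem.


I = m * k^2
I = 101.02 * 0.48^2
I = 101.02 * 0.2304 = 23.275 kg*m^2

23.275 kg*m^2


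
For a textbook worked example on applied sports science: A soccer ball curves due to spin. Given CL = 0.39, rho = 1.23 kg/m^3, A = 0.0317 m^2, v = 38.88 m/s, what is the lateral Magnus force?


FM = 0.5 * CL * rho * A * v^2
FM = 0.5 * 0.39 * 1.23 * 0.0317 * 38.88^2
v^2 = 1511.6544
FM = 0.5 * 0.39 * 1.23 * 0.0317 * 1511.6544 = 11.4935 N

11.4935 N


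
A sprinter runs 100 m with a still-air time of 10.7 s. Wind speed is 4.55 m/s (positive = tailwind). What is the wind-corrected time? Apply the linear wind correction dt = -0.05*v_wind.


dt = -0.05 * v_wind = -0.05 * 4.55 = -0.2275 s
t_corrected = t_still + dt = 10.7 + (-0.2275)
t_corrected = 10.4725 s

10.4725 s


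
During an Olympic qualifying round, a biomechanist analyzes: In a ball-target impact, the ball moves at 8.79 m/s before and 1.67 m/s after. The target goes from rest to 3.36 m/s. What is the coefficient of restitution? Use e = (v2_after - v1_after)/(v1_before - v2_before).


e = (v2_after - v1_after) / (v1_before - v2_before)
Numerator = 3.36 - 1.67 = 1.69
Denominator = 8.79 - 0 = 8.79
e = 1.69 / 8.79 = 0.1923

0.1923


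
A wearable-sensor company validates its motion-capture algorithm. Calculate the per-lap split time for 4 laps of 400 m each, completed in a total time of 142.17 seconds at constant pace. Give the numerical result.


Split time = total_time / n_laps = 142.17 / 4
Split time = 35.5425 s per lap

35.5425 s


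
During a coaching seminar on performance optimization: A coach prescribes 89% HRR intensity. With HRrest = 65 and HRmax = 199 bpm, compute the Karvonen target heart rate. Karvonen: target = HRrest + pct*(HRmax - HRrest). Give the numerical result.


Target = HRrest + pct*(HRmax - HRrest)
Heart rate reserve = HRmax - HRrest = 199 - 65 = 134 bpm
Fraction = 89% = 0.89
Target = 65 + 0.89 * 134
Target = 65 + 119.26 = 184.26 bpm

184.26 bpm


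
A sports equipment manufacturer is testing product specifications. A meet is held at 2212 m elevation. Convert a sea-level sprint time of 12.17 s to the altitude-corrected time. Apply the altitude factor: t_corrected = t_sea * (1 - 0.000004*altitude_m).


Correction factor = 1 - 0.000004 * 2212 = 0.991152
t_corrected = t_sea * factor = 12.17 * 0.991152
t_corrected = 12.0623 s

12.0623 s


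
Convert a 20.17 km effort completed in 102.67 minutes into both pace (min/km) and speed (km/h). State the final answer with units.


Pace = time / distance = 102.67 min / 20.17 km = 5.0902 min/km
Speed = distance / time_in_hours = 20.17 / 1.7112 hr
Speed = 11.7873 km/h

5.0902 min/km, 11.7873 km/h


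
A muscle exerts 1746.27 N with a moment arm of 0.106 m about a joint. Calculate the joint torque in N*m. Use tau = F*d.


tau = F * d
tau = 1746.27 * 0.106
tau = 185.1046 N*m

185.1046 N*m


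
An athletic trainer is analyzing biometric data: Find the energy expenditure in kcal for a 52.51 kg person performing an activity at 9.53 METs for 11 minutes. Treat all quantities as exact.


kcal = MET * mass * time_hr
Convert time: 11 min = 0.1833 hr
kcal = 9.53 * 52.51 * 0.1833
kcal = 91.7437 kcal

91.7437 kcal


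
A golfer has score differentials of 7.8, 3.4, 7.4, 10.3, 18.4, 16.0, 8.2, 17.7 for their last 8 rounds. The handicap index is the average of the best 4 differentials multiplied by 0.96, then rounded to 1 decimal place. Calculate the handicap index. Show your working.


All differentials: 7.8, 3.4, 7.4, 10.3, 18.4, 16.0, 8.2, 17.7
Sorted: 3.4, 7.4, 7.8, 8.2, 10.3, 16.0, 17.7, 18.4
Best 4: 3.4, 7.4, 7.8, 8.2
Average of best = 26.8 / 4 = 6.7
Raw index = 6.7 * 0.96 = 6.432
Handicap index = round(6.432, 1) = 6.4

6.4


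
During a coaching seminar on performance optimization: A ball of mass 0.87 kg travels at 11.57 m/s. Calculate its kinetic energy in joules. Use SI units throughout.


KE = 0.5 * m * v^2
KE = 0.5 * 0.87 * 11.57^2
KE = 0.5 * 0.87 * 133.8649 = 58.2312 J

58.2312 J


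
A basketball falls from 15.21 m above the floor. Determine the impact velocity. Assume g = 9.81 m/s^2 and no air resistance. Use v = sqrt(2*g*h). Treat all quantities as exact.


v = sqrt(2 * g * h)
v = sqrt(2 * 9.81 * 15.21)
v = sqrt(298.4202) = 17.2748 m/s

17.2748 m/s


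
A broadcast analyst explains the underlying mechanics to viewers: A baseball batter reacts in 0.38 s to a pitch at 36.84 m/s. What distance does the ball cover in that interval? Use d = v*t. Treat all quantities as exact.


d = v * t
d = 36.84 * 0.38
d = 13.9992 m

13.9992 m


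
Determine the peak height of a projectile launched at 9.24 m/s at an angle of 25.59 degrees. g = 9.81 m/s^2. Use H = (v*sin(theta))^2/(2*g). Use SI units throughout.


H = (v*sin(theta))^2 / (2*g)
vy = v*sin(theta) = 9.24 * sin(25.59 deg) = 3.991 m/s
H = vy^2 / (2*g) = 15.9282 / (2*9.81)
H = 15.9282 / 19.62 = 0.8118 m

0.8118 m


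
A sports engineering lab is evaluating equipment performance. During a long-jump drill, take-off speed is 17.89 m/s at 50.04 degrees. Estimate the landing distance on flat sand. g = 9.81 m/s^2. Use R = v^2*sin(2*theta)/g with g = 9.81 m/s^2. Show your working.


R = v^2 * sin(2*theta) / g
Convert angle to radians: theta = 50.04 deg = 0.8734 rad
sin(2*theta) = sin(1.7467) = 0.9846
R = 17.89^2 * 0.9846 / 9.81
R = 320.0521 * 0.9846 / 9.81 = 32.1215 m

32.1215 m


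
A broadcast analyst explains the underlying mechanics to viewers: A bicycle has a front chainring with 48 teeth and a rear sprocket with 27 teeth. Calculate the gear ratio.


GR = front_teeth / rear_teeth
GR = 48 / 27
GR = 1.7778

1.7778


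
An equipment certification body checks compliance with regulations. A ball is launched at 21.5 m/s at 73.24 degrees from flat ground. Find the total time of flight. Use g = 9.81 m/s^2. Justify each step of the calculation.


T = 2*v*sin(theta)/g
sin(theta) = sin(73.24 deg) = 0.9575
T = 2*21.5*0.9575 / 9.81
T = 41.1734 / 9.81 = 4.1971 s

4.1971 s


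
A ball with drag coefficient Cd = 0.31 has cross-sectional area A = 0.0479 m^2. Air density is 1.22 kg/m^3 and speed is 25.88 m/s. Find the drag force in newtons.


Fd = 0.5 * Cd * rho * A * v^2
Fd = 0.5 * 0.31 * 1.22 * 0.0479 * 25.88^2
v^2 = 669.7744
Fd = 0.5 * 0.31 * 1.22 * 0.0479 * 669.7744 = 6.0667 N

6.0667 N


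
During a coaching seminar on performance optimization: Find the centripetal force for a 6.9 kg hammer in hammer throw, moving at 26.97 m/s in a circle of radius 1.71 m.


Fc = m * v^2 / r
v^2 = 26.97^2 = 727.3809
Fc = 6.9 * 727.3809 / 1.71
Fc = 5018.9282 / 1.71 = 2935.0457 N

2935.0457 N


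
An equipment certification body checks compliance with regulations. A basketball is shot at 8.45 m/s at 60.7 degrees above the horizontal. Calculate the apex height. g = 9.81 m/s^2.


H = (v*sin(theta))^2 / (2*g)
vy = v*sin(theta) = 8.45 * sin(60.7 deg) = 7.369 m/s
H = vy^2 / (2*g) = 54.3019 / (2*9.81)
H = 54.3019 / 19.62 = 2.7677 m

2.7677 m


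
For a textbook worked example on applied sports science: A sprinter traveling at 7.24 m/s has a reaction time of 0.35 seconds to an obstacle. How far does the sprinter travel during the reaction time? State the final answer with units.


d = v * t
d = 7.24 * 0.35
d = 2.534 m

2.534 m


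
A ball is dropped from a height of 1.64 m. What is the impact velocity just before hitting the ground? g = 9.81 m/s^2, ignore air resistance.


v = sqrt(2 * g * h)
v = sqrt(2 * 9.81 * 1.64)
v = sqrt(32.1768) = 5.6725 m/s

5.6725 m/s


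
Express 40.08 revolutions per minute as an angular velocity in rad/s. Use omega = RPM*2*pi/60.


omega = RPM * 2 * pi / 60
omega = 40.08 * 2 * 3.14159 / 60
omega = 251.8301 / 60 = 4.1972 rad/s

4.1972 rad/s


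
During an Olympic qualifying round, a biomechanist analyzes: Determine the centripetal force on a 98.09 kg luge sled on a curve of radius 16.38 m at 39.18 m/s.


Fc = m * v^2 / r
v^2 = 39.18^2 = 1535.0724
Fc = 98.09 * 1535.0724 / 16.38
Fc = 150575.2517 / 16.38 = 9192.6283 N

9192.6283 N


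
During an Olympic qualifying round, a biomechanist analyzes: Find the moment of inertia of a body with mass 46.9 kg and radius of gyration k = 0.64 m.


I = m * k^2
I = 46.9 * 0.64^2
I = 46.9 * 0.4096 = 19.2102 kg*m^2

19.2102 kg*m^2


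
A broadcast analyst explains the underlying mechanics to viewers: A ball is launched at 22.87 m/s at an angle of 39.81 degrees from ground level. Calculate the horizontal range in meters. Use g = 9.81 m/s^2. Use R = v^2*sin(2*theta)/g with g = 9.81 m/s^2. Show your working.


R = v^2 * sin(2*theta) / g
Convert angle to radians: theta = 39.81 deg = 0.6948 rad
sin(2*theta) = sin(1.3896) = 0.9836
R = 22.87^2 * 0.9836 / 9.81
R = 523.0369 * 0.9836 / 9.81 = 52.4441 m

52.4441 m


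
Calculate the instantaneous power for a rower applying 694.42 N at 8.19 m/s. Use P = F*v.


P = F * v
P = 694.42 * 8.19
P = 5687.2998 W

5687.2998 W


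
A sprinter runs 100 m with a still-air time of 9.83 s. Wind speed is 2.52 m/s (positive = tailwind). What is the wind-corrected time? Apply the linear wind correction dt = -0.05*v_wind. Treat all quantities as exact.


dt = -0.05 * v_wind = -0.05 * 2.52 = -0.126 s
t_corrected = t_still + dt = 9.83 + (-0.126)
t_corrected = 9.704 s

9.704 s


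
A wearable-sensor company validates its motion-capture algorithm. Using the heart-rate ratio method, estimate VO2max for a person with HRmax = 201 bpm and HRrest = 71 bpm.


VO2max = 15.3 * HRmax / HRrest
VO2max = 15.3 * 201 / 71
VO2max = 3075.3 / 71 = 43.3141 mL/kg/min

43.3141 mL/kg/min


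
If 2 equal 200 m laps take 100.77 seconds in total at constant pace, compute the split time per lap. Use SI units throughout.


Split time = total_time / n_laps = 100.77 / 2
Split time = 50.385 s per lap

50.385 s


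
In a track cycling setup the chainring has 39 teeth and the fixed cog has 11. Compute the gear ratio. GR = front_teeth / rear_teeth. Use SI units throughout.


GR = front_teeth / rear_teeth
GR = 39 / 11
GR = 3.5455

3.5455


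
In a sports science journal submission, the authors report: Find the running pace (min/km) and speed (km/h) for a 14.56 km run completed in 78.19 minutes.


Pace = time / distance = 78.19 min / 14.56 km = 5.3702 min/km
Speed = distance / time_in_hours = 14.56 / 1.3032 hr
Speed = 11.1728 km/h

5.3702 min/km, 11.1728 km/h


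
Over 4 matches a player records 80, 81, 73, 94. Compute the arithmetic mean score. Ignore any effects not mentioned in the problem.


Average = sum / n
Sum = 328
Average = 328 / 4 = 82

82


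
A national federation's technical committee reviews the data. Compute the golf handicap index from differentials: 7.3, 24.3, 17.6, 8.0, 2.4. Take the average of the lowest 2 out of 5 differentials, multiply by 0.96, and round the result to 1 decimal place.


All differentials: 7.3, 24.3, 17.6, 8.0, 2.4
Sorted: 2.4, 7.3, 8.0, 17.6, 24.3
Best 2: 2.4, 7.3
Average of best = 9.7 / 2 = 4.85
Raw index = 4.85 * 0.96 = 4.656
Handicap index = round(4.656, 1) = 4.7

4.7


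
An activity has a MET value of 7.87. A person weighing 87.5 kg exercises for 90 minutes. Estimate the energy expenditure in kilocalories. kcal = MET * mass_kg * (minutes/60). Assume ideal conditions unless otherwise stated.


kcal = MET * mass * time_hr
Convert time: 90 min = 1.5 hr
kcal = 7.87 * 87.5 * 1.5
kcal = 1032.9375 kcal

1032.9375 kcal


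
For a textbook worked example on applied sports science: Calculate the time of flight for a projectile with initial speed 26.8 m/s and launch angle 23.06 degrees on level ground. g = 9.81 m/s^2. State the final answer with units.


T = 2*v*sin(theta)/g
sin(theta) = sin(23.06 deg) = 0.3917
T = 2*26.8*0.3917 / 9.81
T = 20.9948 / 9.81 = 2.1401 s

2.1401 s


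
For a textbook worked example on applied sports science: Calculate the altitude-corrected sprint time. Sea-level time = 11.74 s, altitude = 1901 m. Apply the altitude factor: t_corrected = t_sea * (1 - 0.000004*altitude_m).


Correction factor = 1 - 0.000004 * 1901 = 0.992396
t_corrected = t_sea * factor = 11.74 * 0.992396
t_corrected = 11.6507 s

11.6507 s


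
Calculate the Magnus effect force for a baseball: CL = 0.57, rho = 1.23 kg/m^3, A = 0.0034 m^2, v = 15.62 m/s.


FM = 0.5 * CL * rho * A * v^2
FM = 0.5 * 0.57 * 1.23 * 0.0034 * 15.62^2
v^2 = 243.9844
FM = 0.5 * 0.57 * 1.23 * 0.0034 * 243.9844 = 0.2908 N

0.2908 N


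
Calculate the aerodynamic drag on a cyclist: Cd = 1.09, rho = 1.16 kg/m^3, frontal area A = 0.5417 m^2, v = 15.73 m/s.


Fd = 0.5 * Cd * rho * A * v^2
Fd = 0.5 * 1.09 * 1.16 * 0.5417 * 15.73^2
v^2 = 247.4329
Fd = 0.5 * 1.09 * 1.16 * 0.5417 * 247.4329 = 84.7365 N

84.7365 N


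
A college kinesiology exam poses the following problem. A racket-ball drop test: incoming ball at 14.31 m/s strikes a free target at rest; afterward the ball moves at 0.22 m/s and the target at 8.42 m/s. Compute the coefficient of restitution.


e = (v2_after - v1_after) / (v1_before - v2_before)
Numerator = 8.42 - 0.22 = 8.2
Denominator = 14.31 - 0 = 14.31
e = 8.2 / 14.31 = 0.573

0.573


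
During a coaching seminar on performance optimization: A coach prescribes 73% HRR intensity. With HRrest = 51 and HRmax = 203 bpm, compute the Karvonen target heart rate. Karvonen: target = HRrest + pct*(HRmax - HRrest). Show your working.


Target = HRrest + pct*(HRmax - HRrest)
Heart rate reserve = HRmax - HRrest = 203 - 51 = 152 bpm
Fraction = 73% = 0.73
Target = 51 + 0.73 * 152
Target = 51 + 110.96 = 161.96 bpm

161.96 bpm


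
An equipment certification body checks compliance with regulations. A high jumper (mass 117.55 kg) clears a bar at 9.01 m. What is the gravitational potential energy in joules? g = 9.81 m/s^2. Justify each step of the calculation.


PE = m * g * h
PE = 117.55 * 9.81 * 9.01
PE = 1153.1655 * 9.01 = 10390.0212 J

10390.0212 J


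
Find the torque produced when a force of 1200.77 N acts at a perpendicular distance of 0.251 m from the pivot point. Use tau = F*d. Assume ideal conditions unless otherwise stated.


tau = F * d
tau = 1200.77 * 0.251
tau = 301.3933 N*m

301.3933 N*m


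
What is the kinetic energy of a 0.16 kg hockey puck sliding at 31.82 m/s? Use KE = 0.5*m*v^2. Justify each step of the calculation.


KE = 0.5 * m * v^2
KE = 0.5 * 0.16 * 31.82^2
KE = 0.5 * 0.16 * 1012.5124 = 81.001 J

81.001 J


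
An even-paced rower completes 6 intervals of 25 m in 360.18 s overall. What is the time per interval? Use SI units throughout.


Split time = total_time / n_laps = 360.18 / 6
Split time = 60.03 s per lap

60.03 s


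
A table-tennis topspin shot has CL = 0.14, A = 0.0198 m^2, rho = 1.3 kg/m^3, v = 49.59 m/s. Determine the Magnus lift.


FM = 0.5 * CL * rho * A * v^2
FM = 0.5 * 0.14 * 1.3 * 0.0198 * 49.59^2
v^2 = 2459.1681
FM = 0.5 * 0.14 * 1.3 * 0.0198 * 2459.1681 = 4.4309 N

4.4309 N


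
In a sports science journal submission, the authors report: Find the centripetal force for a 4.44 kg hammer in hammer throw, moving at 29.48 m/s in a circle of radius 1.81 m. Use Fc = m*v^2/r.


Fc = m * v^2 / r
v^2 = 29.48^2 = 869.0704
Fc = 4.44 * 869.0704 / 1.81
Fc = 3858.6726 / 1.81 = 2131.8633 N

2131.8633 N


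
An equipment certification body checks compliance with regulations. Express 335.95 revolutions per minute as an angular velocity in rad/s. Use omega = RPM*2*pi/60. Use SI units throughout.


omega = RPM * 2 * pi / 60
omega = 335.95 * 2 * 3.14159 / 60
omega = 2110.8361 / 60 = 35.1806 rad/s

35.1806 rad/s


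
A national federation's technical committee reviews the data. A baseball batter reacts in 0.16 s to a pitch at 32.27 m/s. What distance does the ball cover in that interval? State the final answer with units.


d = v * t
d = 32.27 * 0.16
d = 5.1632 m

5.1632 m


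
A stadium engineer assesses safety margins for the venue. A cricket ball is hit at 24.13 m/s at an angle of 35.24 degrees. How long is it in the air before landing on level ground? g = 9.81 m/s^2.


T = 2*v*sin(theta)/g
sin(theta) = sin(35.24 deg) = 0.577
T = 2*24.13*0.577 / 9.81
T = 27.8461 / 9.81 = 2.8385 s

2.8385 s


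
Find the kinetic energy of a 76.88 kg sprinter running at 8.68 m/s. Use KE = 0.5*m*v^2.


KE = 0.5 * m * v^2
KE = 0.5 * 76.88 * 8.68^2
KE = 0.5 * 76.88 * 75.3424 = 2896.1619 J

2896.1619 J


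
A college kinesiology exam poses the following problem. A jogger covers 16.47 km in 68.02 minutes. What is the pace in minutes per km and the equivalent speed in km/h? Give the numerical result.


Pace = time / distance = 68.02 min / 16.47 km = 4.1299 min/km
Speed = distance / time_in_hours = 16.47 / 1.1337 hr
Speed = 14.5281 km/h

4.1299 min/km, 14.5281 km/h


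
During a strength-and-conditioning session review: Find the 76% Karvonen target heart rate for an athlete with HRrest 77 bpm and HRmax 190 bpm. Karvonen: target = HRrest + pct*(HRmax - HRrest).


Target = HRrest + pct*(HRmax - HRrest)
Heart rate reserve = HRmax - HRrest = 190 - 77 = 113 bpm
Fraction = 76% = 0.76
Target = 77 + 0.76 * 113
Target = 77 + 85.88 = 162.88 bpm

162.88 bpm


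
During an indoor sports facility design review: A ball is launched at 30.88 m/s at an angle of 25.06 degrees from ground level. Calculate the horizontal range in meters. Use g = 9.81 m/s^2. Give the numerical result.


R = v^2 * sin(2*theta) / g
Convert angle to radians: theta = 25.06 deg = 0.4374 rad
sin(2*theta) = sin(0.8748) = 0.7674
R = 30.88^2 * 0.7674 / 9.81
R = 953.5744 * 0.7674 / 9.81 = 74.5935 m

74.5935 m


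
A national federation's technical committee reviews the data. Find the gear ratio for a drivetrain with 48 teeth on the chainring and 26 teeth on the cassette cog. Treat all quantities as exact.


GR = front_teeth / rear_teeth
GR = 48 / 26
GR = 1.8462

1.8462


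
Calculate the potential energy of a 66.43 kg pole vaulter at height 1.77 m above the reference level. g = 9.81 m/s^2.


PE = m * g * h
PE = 66.43 * 9.81 * 1.77
PE = 651.6783 * 1.77 = 1153.4706 J

1153.4706 J


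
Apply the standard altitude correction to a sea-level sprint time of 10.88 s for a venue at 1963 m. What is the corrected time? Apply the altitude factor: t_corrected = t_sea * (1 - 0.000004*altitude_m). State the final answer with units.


Correction factor = 1 - 0.000004 * 1963 = 0.992148
t_corrected = t_sea * factor = 10.88 * 0.992148
t_corrected = 10.7946 s

10.7946 s


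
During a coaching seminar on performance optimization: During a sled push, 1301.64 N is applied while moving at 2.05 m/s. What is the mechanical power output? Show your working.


P = F * v
P = 1301.64 * 2.05
P = 2668.362 W

2668.362 W


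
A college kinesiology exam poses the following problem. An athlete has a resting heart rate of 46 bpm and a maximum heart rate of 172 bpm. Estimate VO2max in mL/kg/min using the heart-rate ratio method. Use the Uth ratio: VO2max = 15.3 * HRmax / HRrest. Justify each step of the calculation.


VO2max = 15.3 * HRmax / HRrest
VO2max = 15.3 * 172 / 46
VO2max = 2631.6 / 46 = 57.2087 mL/kg/min

57.2087 mL/kg/min


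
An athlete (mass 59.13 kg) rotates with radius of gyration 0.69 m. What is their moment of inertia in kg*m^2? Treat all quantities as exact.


I = m * k^2
I = 59.13 * 0.69^2
I = 59.13 * 0.4761 = 28.1518 kg*m^2

28.1518 kg*m^2


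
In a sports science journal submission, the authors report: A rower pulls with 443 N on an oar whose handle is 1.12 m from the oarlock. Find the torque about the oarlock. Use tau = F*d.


tau = F * d
tau = 443 * 1.12
tau = 496.16 N*m

496.16 N*m


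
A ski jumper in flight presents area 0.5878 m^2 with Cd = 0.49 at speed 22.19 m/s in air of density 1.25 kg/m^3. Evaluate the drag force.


Fd = 0.5 * Cd * rho * A * v^2
Fd = 0.5 * 0.49 * 1.25 * 0.5878 * 22.19^2
v^2 = 492.3961
Fd = 0.5 * 0.49 * 1.25 * 0.5878 * 492.3961 = 88.6381 N

88.6381 N


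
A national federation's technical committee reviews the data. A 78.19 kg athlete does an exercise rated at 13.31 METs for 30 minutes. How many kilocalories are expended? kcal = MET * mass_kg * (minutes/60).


kcal = MET * mass * time_hr
Convert time: 30 min = 0.5 hr
kcal = 13.31 * 78.19 * 0.5
kcal = 520.3545 kcal

520.3545 kcal


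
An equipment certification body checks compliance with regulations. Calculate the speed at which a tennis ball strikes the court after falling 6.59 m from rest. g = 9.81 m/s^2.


v = sqrt(2 * g * h)
v = sqrt(2 * 9.81 * 6.59)
v = sqrt(129.2958) = 11.3708 m/s

11.3708 m/s


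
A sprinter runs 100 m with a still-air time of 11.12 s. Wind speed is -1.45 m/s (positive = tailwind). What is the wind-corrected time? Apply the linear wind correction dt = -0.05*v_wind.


dt = -0.05 * v_wind = -0.05 * -1.45 = 0.0725 s
t_corrected = t_still + dt = 11.12 + (0.0725)
t_corrected = 11.1925 s

11.1925 s


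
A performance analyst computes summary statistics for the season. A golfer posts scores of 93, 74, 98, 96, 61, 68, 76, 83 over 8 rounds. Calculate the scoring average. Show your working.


Average = sum / n
Sum = 649
Average = 649 / 8 = 81.125

81.125


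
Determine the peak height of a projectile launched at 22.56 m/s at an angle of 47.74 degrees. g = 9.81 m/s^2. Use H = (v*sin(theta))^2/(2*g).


H = (v*sin(theta))^2 / (2*g)
vy = v*sin(theta) = 22.56 * sin(47.74 deg) = 16.6967 m/s
H = vy^2 / (2*g) = 278.7789 / (2*9.81)
H = 278.7789 / 19.62 = 14.2089 m

14.2089 m


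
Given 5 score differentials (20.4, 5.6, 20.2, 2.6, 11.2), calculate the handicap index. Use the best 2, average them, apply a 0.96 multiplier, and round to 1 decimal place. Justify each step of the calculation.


All differentials: 20.4, 5.6, 20.2, 2.6, 11.2
Sorted: 2.6, 5.6, 11.2, 20.2, 20.4
Best 2: 2.6, 5.6
Average of best = 8.2 / 2 = 4.1
Raw index = 4.1 * 0.96 = 3.936
Handicap index = round(3.936, 1) = 3.9

3.9


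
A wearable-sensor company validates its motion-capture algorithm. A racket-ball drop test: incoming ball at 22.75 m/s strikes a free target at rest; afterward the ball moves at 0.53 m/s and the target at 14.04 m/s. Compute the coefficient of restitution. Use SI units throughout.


e = (v2_after - v1_after) / (v1_before - v2_before)
Numerator = 14.04 - 0.53 = 13.51
Denominator = 22.75 - 0 = 22.75
e = 13.51 / 22.75 = 0.5938

0.5938


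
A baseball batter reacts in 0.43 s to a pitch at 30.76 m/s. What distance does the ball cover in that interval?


d = v * t
d = 30.76 * 0.43
d = 13.2268 m

13.2268 m


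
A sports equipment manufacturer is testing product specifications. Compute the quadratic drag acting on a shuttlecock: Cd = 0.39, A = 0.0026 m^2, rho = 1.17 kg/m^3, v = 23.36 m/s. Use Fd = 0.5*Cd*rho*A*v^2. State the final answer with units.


Fd = 0.5 * Cd * rho * A * v^2
Fd = 0.5 * 0.39 * 1.17 * 0.0026 * 23.36^2
v^2 = 545.6896
Fd = 0.5 * 0.39 * 1.17 * 0.0026 * 545.6896 = 0.3237 N

0.3237 N


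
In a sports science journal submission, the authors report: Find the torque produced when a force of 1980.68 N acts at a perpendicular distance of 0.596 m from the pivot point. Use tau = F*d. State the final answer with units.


tau = F * d
tau = 1980.68 * 0.596
tau = 1180.4853 N*m

1180.4853 N*m


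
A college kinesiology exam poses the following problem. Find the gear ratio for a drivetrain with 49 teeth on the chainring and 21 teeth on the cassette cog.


GR = front_teeth / rear_teeth
GR = 49 / 21
GR = 2.3333

2.3333


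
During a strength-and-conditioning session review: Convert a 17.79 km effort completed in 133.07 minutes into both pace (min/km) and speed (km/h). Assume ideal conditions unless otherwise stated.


Pace = time / distance = 133.07 min / 17.79 km = 7.48 min/km
Speed = distance / time_in_hours = 17.79 / 2.2178 hr
Speed = 8.0213 km/h

7.48 min/km, 8.0213 km/h


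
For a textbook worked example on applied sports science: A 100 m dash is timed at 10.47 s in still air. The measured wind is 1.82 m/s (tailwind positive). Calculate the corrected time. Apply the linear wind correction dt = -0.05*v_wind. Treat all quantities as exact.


dt = -0.05 * v_wind = -0.05 * 1.82 = -0.091 s
t_corrected = t_still + dt = 10.47 + (-0.091)
t_corrected = 10.379 s

10.379 s


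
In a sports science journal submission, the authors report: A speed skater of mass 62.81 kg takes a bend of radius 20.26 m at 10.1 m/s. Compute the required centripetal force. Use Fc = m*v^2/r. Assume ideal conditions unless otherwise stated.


Fc = m * v^2 / r
v^2 = 10.1^2 = 102.01
Fc = 62.81 * 102.01 / 20.26
Fc = 6407.2481 / 20.26 = 316.2511 N

316.2511 N


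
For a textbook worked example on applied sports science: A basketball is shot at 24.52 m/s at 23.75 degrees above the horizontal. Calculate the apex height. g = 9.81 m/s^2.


H = (v*sin(theta))^2 / (2*g)
vy = v*sin(theta) = 24.52 * sin(23.75 deg) = 9.8753 m/s
H = vy^2 / (2*g) = 97.5225 / (2*9.81)
H = 97.5225 / 19.62 = 4.9706 m

4.9706 m


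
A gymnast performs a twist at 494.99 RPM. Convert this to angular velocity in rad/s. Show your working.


omega = RPM * 2 * pi / 60
omega = 494.99 * 2 * 3.14159 / 60
omega = 3110.1139 / 60 = 51.8352 rad/s

51.8352 rad/s
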